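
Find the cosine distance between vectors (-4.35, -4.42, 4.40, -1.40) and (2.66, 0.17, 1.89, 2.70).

With u = (-4.35, -4.42, 4.40, -1.40), v = (2.66, 0.17, 1.89, 2.70):
u·v = (-4.35)·2.66 + (-4.42)·0.17 + 4.4·1.89 + (-1.4)·2.7 = (-11.571) + (-0.7514) + 8.316 + (-3.78) = -7.7864.
|u| = √((-4.35)² + (-4.42)² + 4.4² + (-1.4)²) = √(18.9225 + 19.5364 + 19.36 + 1.96) = √59.7789, |v| = √(2.66² + 0.17² + 1.89² + 2.7²) = √(7.0756 + 0.0289 + 3.5721 + 7.29) = √17.9666.
cos θ = (u·v)/(|u||v|) = -7.7864/(√59.7789·√17.9666) ≈ -0.2376
Cosine distance = 1 - cos θ ≈ 1 - (-0.2376) = 1.2376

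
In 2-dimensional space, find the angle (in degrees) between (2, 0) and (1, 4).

With u = (2, 0), v = (1, 4):
u·v = 2·1 + 0·4 = 2 + 0 = 2.
|u| = √(2² + 0²) = √4, |v| = √(1² + 4²) = √17, so |u||v| = √(4·17) = √68.
cos θ = (u·v)/(|u||v|) = 2/√68 ≈ 0.242536
θ = arccos(0.242536) ≈ 75.96°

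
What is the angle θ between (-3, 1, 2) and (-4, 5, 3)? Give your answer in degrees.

With u = (-3, 1, 2), v = (-4, 5, 3):
u·v = (-3)·(-4) + 1·5 + 2·3 = 12 + 5 + 6 = 23.
|u| = √((-3)² + 1² + 2²) = √14, |v| = √((-4)² + 5² + 3²) = √50, so |u||v| = √(14·50) = √700.
cos θ = (u·v)/(|u||v|) = 23/√700 ≈ 0.869318
θ = arccos(0.869318) ≈ 29.62°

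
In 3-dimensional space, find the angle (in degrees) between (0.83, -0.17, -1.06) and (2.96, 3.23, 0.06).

With u = (0.83, -0.17, -1.06), v = (2.96, 3.23, 0.06):
u·v = 0.83·2.96 + (-0.17)·3.23 + (-1.06)·0.06 = 2.4568 + (-0.5491) + (-0.0636) = 1.8441.
|u| = √(0.83² + (-0.17)² + (-1.06)²) = √(0.6889 + 0.0289 + 1.1236) = √1.8414, |v| = √(2.96² + 3.23² + 0.06²) = √(8.7616 + 10.4329 + 0.0036) = √19.1981.
cos θ = (u·v)/(|u||v|) = 1.8441/(√1.8414·√19.1981) ≈ 0.310157
θ = arccos(0.310157) ≈ 71.93°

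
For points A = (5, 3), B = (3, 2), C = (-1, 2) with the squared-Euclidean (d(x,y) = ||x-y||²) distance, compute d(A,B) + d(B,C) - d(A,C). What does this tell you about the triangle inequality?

d(A,B) = 2² + 1² = 5, d(B,C) = 4² + 0² = 16, d(A,C) = 6² + 1² = 37.
d(A,B) + d(B,C) - d(A,C) = 5 + 16 - 37 = 21 - 37 = -16. This is < 0, so the triangle inequality FAILS for these points (squared-Euclidean is not a metric).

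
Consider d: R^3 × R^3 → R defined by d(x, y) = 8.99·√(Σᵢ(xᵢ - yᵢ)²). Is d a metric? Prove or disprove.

Yes. The L2 (Euclidean) norm induces a metric on R^3, and multiplying a metric by a positive constant 8.99 > 0 preserves all four axioms: non-negativity (8.99·||x-y|| ≥ 0), identity (8.99·||x-y|| = 0 ⟺ ||x-y|| = 0 ⟺ x = y), symmetry (||x-y|| = ||y-x||), and the triangle inequality (8.99·||x-z|| ≤ 8.99·||x-y|| + 8.99·||y-z||). So d is a metric.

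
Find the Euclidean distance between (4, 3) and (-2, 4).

√(Σ(x_i - y_i)²) = √((4 - (-2))² + (3 - 4)²)
= √(6² + (-1)²) = √(36 + 1) = √37 ≈ 6.0828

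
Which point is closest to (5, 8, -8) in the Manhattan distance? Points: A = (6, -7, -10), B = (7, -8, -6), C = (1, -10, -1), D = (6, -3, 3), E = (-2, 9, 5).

Distances: d(A) = 18, d(B) = 20, d(C) = 29, d(D) = 23, d(E) = 21. Nearest: A = (6, -7, -10) with distance 18.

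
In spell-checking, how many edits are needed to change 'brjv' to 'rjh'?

Let D[i][j] be the edit distance between the first i characters of 'brjv' and the first j characters of 'rjh', with D[i][0] = i, D[0][j] = j, and D[i][j] = D[i-1][j-1] if the characters match, else 1 + min(D[i-1][j], D[i][j-1], D[i-1][j-1]). Filling the table (rows: prefixes of 'brjv', columns: prefixes of 'rjh'):
     ε  r  j  h
  ε  0  1  2  3
  b  1  1  2  3
  r  2  1  2  3
  j  3  2  1  2
  v  4  3  2  2
The bottom-right entry gives D[4][3] = 2, so no sequence of fewer than 2 edits works. Backtracking through the table gives one optimal edit sequence (2 edits):
  brjv → rjv (del b @1)
  rjv → rjh (sub v→h @3)
Edit distance = 2.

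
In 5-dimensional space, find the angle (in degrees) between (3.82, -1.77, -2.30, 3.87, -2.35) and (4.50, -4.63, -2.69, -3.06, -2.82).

With u = (3.82, -1.77, -2.30, 3.87, -2.35), v = (4.50, -4.63, -2.69, -3.06, -2.82):
u·v = 3.82·4.5 + (-1.77)·(-4.63) + (-2.3)·(-2.69) + 3.87·(-3.06) + (-2.35)·(-2.82) = 17.19 + 8.1951 + 6.187 + (-11.8422) + 6.627 = 26.3569.
|u| = √(3.82² + (-1.77)² + (-2.3)² + 3.87² + (-2.35)²) = √(14.5924 + 3.1329 + 5.29 + 14.9769 + 5.5225) = √43.5147, |v| = √(4.5² + (-4.63)² + (-2.69)² + (-3.06)² + (-2.82)²) = √(20.25 + 21.4369 + 7.2361 + 9.3636 + 7.9524) = √66.239.
cos θ = (u·v)/(|u||v|) = 26.3569/(√43.5147·√66.239) ≈ 0.49093
θ = arccos(0.49093) ≈ 60.6°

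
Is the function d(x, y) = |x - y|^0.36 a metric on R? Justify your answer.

Yes. With 0 < p = 0.36 ≤ 1, d(x,y) = |x-y|^0.36 is a metric on R. Non-negativity and symmetry are immediate; |x-y|^0.36 = 0 ⟺ |x-y| = 0 ⟺ x = y. For the triangle inequality, the function t ↦ t^0.36 is subadditive on [0,∞) when p ≤ 1, so |x-z|^0.36 ≤ (|x-y| + |y-z|)^0.36 ≤ |x-y|^0.36 + |y-z|^0.36.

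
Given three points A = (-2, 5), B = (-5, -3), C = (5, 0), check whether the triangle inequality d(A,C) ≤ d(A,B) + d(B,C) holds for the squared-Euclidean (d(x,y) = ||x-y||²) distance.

d(A,B) = 3² + 8² = 73, d(B,C) = 10² + 3² = 109, d(A,C) = 7² + 5² = 74.
d(A,C) = 74 ≤ 73 + 109 = 182. Triangle inequality is satisfied.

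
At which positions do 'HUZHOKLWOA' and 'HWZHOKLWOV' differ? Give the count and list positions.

Differing positions: 2, 10. Hamming distance = 2.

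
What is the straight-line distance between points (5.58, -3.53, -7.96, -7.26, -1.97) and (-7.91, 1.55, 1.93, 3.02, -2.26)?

√(Σ(x_i - y_i)²) = √((5.58 - (-7.91))² + (-3.53 - 1.55)² + (-7.96 - 1.93)² + (-7.26 - 3.02)² + (-1.97 - (-2.26))²)
= √(13.49² + (-5.08)² + (-9.89)² + (-10.28)² + 0.29²) = √(181.9801 + 25.8064 + 97.8121 + 105.6784 + 0.0841) = √411.3611 ≈ 20.282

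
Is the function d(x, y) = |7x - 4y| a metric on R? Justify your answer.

No. d fails symmetry: d(3, 7) = |7·3 - 4·7| = |-7| = 7, but d(7, 3) = |7·7 - 4·3| = |37| = 37. Since 7 ≠ 37, d(x,y) ≠ d(y,x) in general.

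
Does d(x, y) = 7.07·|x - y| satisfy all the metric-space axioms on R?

Yes. Since |x - y| is a metric on R and 7.07 > 0, the positive scalar multiple 7.07·|x - y| is also a metric: scaling by a positive constant preserves non-negativity, identity (d=0 ⟺ |x-y|=0 ⟺ x=y), symmetry, and the triangle inequality.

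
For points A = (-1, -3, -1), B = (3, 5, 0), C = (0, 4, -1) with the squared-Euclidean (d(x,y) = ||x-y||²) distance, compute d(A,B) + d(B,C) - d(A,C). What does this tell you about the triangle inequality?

d(A,B) = 4² + 8² + 1² = 81, d(B,C) = 3² + 1² + 1² = 11, d(A,C) = 1² + 7² + 0² = 50.
d(A,B) + d(B,C) - d(A,C) = 81 + 11 - 50 = 92 - 50 = 42. This is ≥ 0, so the triangle inequality holds for these points.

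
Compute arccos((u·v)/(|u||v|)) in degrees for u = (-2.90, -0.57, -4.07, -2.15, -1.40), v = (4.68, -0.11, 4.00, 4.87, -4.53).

With u = (-2.90, -0.57, -4.07, -2.15, -1.40), v = (4.68, -0.11, 4.00, 4.87, -4.53):
u·v = (-2.9)·4.68 + (-0.57)·(-0.11) + (-4.07)·4 + (-2.15)·4.87 + (-1.4)·(-4.53) = (-13.572) + 0.0627 + (-16.28) + (-10.4705) + 6.342 = -33.9178.
|u| = √((-2.9)² + (-0.57)² + (-4.07)² + (-2.15)² + (-1.4)²) = √(8.41 + 0.3249 + 16.5649 + 4.6225 + 1.96) = √31.8823, |v| = √(4.68² + (-0.11)² + 4² + 4.87² + (-4.53)²) = √(21.9024 + 0.0121 + 16 + 23.7169 + 20.5209) = √82.1523.
cos θ = (u·v)/(|u||v|) = -33.9178/(√31.8823·√82.1523) ≈ -0.66274
θ = arccos(-0.66274) ≈ 131.51°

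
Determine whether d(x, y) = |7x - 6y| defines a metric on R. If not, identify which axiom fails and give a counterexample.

No. d fails symmetry: d(5, 7) = |7·5 - 6·7| = |-7| = 7, but d(7, 5) = |7·7 - 6·5| = |19| = 19. Since 7 ≠ 19, d(x,y) ≠ d(y,x) in general.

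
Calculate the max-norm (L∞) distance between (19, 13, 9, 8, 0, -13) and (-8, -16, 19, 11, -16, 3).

max(|x_i - y_i|) = max(|19 - (-8)|, |13 - (-16)|, |9 - 19|, |8 - 11|, |0 - (-16)|, |-13 - 3|) = max(27, 29, 10, 3, 16, 16) = 29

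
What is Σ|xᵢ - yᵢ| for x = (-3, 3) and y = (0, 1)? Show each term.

Σ|x_i - y_i| = |-3 - 0| + |3 - 1| = 3 + 2 = 5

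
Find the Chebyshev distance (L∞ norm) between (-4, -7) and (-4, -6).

max(|x_i - y_i|) = max(|-4 - (-4)|, |-7 - (-6)|) = max(0, 1) = 1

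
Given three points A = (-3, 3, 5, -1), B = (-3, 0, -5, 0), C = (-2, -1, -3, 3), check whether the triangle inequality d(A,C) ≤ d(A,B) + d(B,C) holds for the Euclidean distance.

d(A,B) = √(0² + 3² + 10² + 1²) = √110 ≈ 10.4881, d(B,C) = √(1² + 1² + 2² + 3²) = √15 ≈ 3.873, d(A,C) = √(1² + 4² + 8² + 4²) = √97 ≈ 9.8489.
d(A,C) ≈ 9.8489 ≤ 10.4881 + 3.873 = 14.3611. Triangle inequality is satisfied.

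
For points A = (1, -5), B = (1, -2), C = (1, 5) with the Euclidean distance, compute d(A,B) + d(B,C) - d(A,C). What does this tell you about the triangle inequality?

d(A,B) = √(0² + 3²) = √9 = 3, d(B,C) = √(0² + 7²) = √49 = 7, d(A,C) = √(0² + 10²) = √100 = 10.
d(A,B) + d(B,C) - d(A,C) = 3 + 7 - 10 = 10 - 10 = 0. This is ≥ 0, so the triangle inequality holds for these points.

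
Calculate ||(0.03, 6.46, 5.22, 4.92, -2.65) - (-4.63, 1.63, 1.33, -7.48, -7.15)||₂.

√(Σ(x_i - y_i)²) = √((0.03 - (-4.63))² + (6.46 - 1.63)² + (5.22 - 1.33)² + (4.92 - (-7.48))² + (-2.65 - (-7.15))²)
= √(4.66² + 4.83² + 3.89² + 12.4² + 4.5²) = √(21.7156 + 23.3289 + 15.1321 + 153.76 + 20.25) = √234.1866 ≈ 15.3032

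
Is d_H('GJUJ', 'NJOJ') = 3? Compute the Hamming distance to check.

Differing positions: 1, 3. Hamming distance = 2, so the claim that d_H = 3 is false.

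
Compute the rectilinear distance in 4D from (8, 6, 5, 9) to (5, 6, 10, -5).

Σ|x_i - y_i| = |8 - 5| + |6 - 6| + |5 - 10| + |9 - (-5)| = 3 + 0 + 5 + 14 = 22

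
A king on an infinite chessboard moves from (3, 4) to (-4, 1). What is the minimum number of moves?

max(|x_i - y_i|) = max(|3 - (-4)|, |4 - 1|) = max(7, 3) = 7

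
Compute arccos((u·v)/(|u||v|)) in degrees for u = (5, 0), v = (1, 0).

With u = (5, 0), v = (1, 0):
u·v = 5·1 + 0·0 = 5 + 0 = 5.
|u| = √(5² + 0²) = √25, |v| = √(1² + 0²) = √1, so |u||v| = √(25·1) = √25 = 5.
cos θ = (u·v)/(|u||v|) = 5/5 = 1 (the vectors are parallel, pointing the same way)
θ = arccos(1) = 0°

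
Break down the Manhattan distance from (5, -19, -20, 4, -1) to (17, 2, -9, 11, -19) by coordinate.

Σ|x_i - y_i| = |5 - 17| + |-19 - 2| + |-20 - (-9)| + |4 - 11| + |-1 - (-19)| = 12 + 21 + 11 + 7 + 18 = 69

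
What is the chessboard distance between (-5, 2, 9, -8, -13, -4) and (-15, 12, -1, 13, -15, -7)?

max(|x_i - y_i|) = max(|-5 - (-15)|, |2 - 12|, |9 - (-1)|, |-8 - 13|, |-13 - (-15)|, |-4 - (-7)|) = max(10, 10, 10, 21, 2, 3) = 21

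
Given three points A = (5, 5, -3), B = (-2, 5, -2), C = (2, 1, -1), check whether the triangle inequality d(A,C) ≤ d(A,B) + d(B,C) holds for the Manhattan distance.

d(A,B) = 7 + 0 + 1 = 8, d(B,C) = 4 + 4 + 1 = 9, d(A,C) = 3 + 4 + 2 = 9.
d(A,C) = 9 ≤ 8 + 9 = 17. Triangle inequality is satisfied.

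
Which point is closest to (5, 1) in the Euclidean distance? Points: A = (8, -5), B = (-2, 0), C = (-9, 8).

Distances: d(A) ≈ 6.7082, d(B) ≈ 7.0711, d(C) ≈ 15.6525. Nearest: A = (8, -5) with distance 6.7082.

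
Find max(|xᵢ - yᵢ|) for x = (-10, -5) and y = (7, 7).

max(|x_i - y_i|) = max(|-10 - 7|, |-5 - 7|) = max(17, 12) = 17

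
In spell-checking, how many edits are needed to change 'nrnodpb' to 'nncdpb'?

Let D[i][j] be the edit distance between the first i characters of 'nrnodpb' and the first j characters of 'nncdpb', with D[i][0] = i, D[0][j] = j, and D[i][j] = D[i-1][j-1] if the characters match, else 1 + min(D[i-1][j], D[i][j-1], D[i-1][j-1]). Filling the table (rows: prefixes of 'nrnodpb', columns: prefixes of 'nncdpb'):
     ε  n  n  c  d  p  b
  ε  0  1  2  3  4  5  6
  n  1  0  1  2  3  4  5
  r  2  1  1  2  3  4  5
  n  3  2  1  2  3  4  5
  o  4  3  2  2  3  4  5
  d  5  4  3  3  2  3  4
  p  6  5  4  4  3  2  3
  b  7  6  5  5  4  3  2
The bottom-right entry gives D[7][6] = 2, so no sequence of fewer than 2 edits works. Backtracking through the table gives one optimal edit sequence (2 edits):
  nrnodpb → nnodpb (del r @2)
  nnodpb → nncdpb (sub o→c @3)
Edit distance = 2.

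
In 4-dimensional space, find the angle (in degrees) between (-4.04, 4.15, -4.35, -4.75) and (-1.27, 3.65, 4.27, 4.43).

With u = (-4.04, 4.15, -4.35, -4.75), v = (-1.27, 3.65, 4.27, 4.43):
u·v = (-4.04)·(-1.27) + 4.15·3.65 + (-4.35)·4.27 + (-4.75)·4.43 = 5.1308 + 15.1475 + (-18.5745) + (-21.0425) = -19.3387.
|u| = √((-4.04)² + 4.15² + (-4.35)² + (-4.75)²) = √(16.3216 + 17.2225 + 18.9225 + 22.5625) = √75.0291, |v| = √((-1.27)² + 3.65² + 4.27² + 4.43²) = √(1.6129 + 13.3225 + 18.2329 + 19.6249) = √52.7932.
cos θ = (u·v)/(|u||v|) = -19.3387/(√75.0291·√52.7932) ≈ -0.307272
θ = arccos(-0.307272) ≈ 107.89°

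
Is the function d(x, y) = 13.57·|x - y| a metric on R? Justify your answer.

Yes. Since |x - y| is a metric on R and 13.57 > 0, the positive scalar multiple 13.57·|x - y| is also a metric: scaling by a positive constant preserves non-negativity, identity (d=0 ⟺ |x-y|=0 ⟺ x=y), symmetry, and the triangle inequality.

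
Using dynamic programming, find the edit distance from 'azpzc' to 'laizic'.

Let D[i][j] be the edit distance between the first i characters of 'azpzc' and the first j characters of 'laizic', with D[i][0] = i, D[0][j] = j, and D[i][j] = D[i-1][j-1] if the characters match, else 1 + min(D[i-1][j], D[i][j-1], D[i-1][j-1]). Filling the table (rows: prefixes of 'azpzc', columns: prefixes of 'laizic'):
     ε  l  a  i  z  i  c
  ε  0  1  2  3  4  5  6
  a  1  1  1  2  3  4  5
  z  2  2  2  2  2  3  4
  p  3  3  3  3  3  3  4
  z  4  4  4  4  3  4  4
  c  5  5  5  5  4  4  4
The bottom-right entry gives D[5][6] = 4, so no sequence of fewer than 4 edits works. Backtracking through the table gives one optimal edit sequence (4 edits):
  azpzc → lazpzc (ins l @1)
  lazpzc → laipzc (sub z→i @3)
  laipzc → laizzc (sub p→z @4)
  laizzc → laizic (sub z→i @5)
Edit distance = 4.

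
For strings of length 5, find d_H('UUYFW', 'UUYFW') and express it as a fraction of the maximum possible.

Differing positions: none. Hamming distance = 0. The maximum possible Hamming distance for length-5 strings is 5, so d_H/5 = 0/5 = 0.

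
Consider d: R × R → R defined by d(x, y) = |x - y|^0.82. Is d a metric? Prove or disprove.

Yes. With 0 < p = 0.82 ≤ 1, d(x,y) = |x-y|^0.82 is a metric on R. Non-negativity and symmetry are immediate; |x-y|^0.82 = 0 ⟺ |x-y| = 0 ⟺ x = y. For the triangle inequality, the function t ↦ t^0.82 is subadditive on [0,∞) when p ≤ 1, so |x-z|^0.82 ≤ (|x-y| + |y-z|)^0.82 ≤ |x-y|^0.82 + |y-z|^0.82.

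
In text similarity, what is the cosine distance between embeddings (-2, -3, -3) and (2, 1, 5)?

With u = (-2, -3, -3), v = (2, 1, 5):
u·v = (-2)·2 + (-3)·1 + (-3)·5 = (-4) + (-3) + (-15) = -22.
|u| = √((-2)² + (-3)² + (-3)²) = √22, |v| = √(2² + 1² + 5²) = √30, so |u||v| = √(22·30) = √660.
cos θ = (u·v)/(|u||v|) = -22/√660 ≈ -0.8563
Cosine distance = 1 - cos θ ≈ 1 - (-0.8563) = 1.8563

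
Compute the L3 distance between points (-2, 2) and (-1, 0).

(Σ|x_i - y_i|^3)^(1/3) = (|-2 - (-1)|^3 + |2 - 0|^3)^(1/3)
= (1^3 + 2^3)^(1/3) = (1 + 8)^(1/3) = (9)^(1/3) ≈ 2.0801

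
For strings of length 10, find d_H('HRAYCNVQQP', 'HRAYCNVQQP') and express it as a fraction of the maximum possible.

Differing positions: none. Hamming distance = 0. The maximum possible Hamming distance for length-10 strings is 10, so d_H/10 = 0/10 = 0.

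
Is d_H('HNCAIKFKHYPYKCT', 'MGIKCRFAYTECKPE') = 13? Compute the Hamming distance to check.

Differing positions: 1, 2, 3, 4, 5, 6, 8, 9, 10, 11, 12, 14, 15. Hamming distance = 13, so the claim is true.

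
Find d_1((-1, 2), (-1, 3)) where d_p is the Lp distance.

Σ|x_i - y_i| = |-1 - (-1)| + |2 - 3| = 0 + 1 = 1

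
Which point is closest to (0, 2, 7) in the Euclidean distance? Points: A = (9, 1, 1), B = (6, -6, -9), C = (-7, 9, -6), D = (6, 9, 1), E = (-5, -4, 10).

Distances: d(A) ≈ 10.8628, d(B) ≈ 18.868, d(C) ≈ 16.3401, d(D) = 11, d(E) ≈ 8.3666. Nearest: E = (-5, -4, 10) with distance 8.3666.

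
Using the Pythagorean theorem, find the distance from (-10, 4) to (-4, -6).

√(Σ(x_i - y_i)²) = √((-10 - (-4))² + (4 - (-6))²)
= √((-6)² + 10²) = √(36 + 100) = √136 ≈ 11.6619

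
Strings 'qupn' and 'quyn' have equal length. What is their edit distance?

Let D[i][j] be the edit distance between the first i characters of 'qupn' and the first j characters of 'quyn', with D[i][0] = i, D[0][j] = j, and D[i][j] = D[i-1][j-1] if the characters match, else 1 + min(D[i-1][j], D[i][j-1], D[i-1][j-1]). Filling the table (rows: prefixes of 'qupn', columns: prefixes of 'quyn'):
     ε  q  u  y  n
  ε  0  1  2  3  4
  q  1  0  1  2  3
  u  2  1  0  1  2
  p  3  2  1  1  2
  n  4  3  2  2  1
The bottom-right entry gives D[4][4] = 1, so no sequence of fewer than 1 edit works. Backtracking through the table gives one optimal edit sequence (1 edit):
  qupn → quyn (sub p→y @3)
Edit distance = 1.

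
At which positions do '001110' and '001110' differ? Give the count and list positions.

Differing positions: none. Hamming distance = 0.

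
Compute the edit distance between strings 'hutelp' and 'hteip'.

Let D[i][j] be the edit distance between the first i characters of 'hutelp' and the first j characters of 'hteip', with D[i][0] = i, D[0][j] = j, and D[i][j] = D[i-1][j-1] if the characters match, else 1 + min(D[i-1][j], D[i][j-1], D[i-1][j-1]). Filling the table (rows: prefixes of 'hutelp', columns: prefixes of 'hteip'):
     ε  h  t  e  i  p
  ε  0  1  2  3  4  5
  h  1  0  1  2  3  4
  u  2  1  1  2  3  4
  t  3  2  1  2  3  4
  e  4  3  2  1  2  3
  l  5  4  3  2  2  3
  p  6  5  4  3  3  2
The bottom-right entry gives D[6][5] = 2, so no sequence of fewer than 2 edits works. Backtracking through the table gives one optimal edit sequence (2 edits):
  hutelp → htelp (del u @2)
  htelp → hteip (sub l→i @4)
Edit distance = 2.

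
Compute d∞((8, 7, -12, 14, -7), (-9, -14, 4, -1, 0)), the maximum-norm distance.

max(|x_i - y_i|) = max(|8 - (-9)|, |7 - (-14)|, |-12 - 4|, |14 - (-1)|, |-7 - 0|) = max(17, 21, 16, 15, 7) = 21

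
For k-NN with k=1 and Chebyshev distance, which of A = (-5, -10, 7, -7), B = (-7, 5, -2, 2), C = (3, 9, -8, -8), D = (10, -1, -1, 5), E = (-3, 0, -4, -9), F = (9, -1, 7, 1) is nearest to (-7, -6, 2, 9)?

Distances: d(A) = 16, d(B) = 11, d(C) = 17, d(D) = 17, d(E) = 18, d(F) = 16. Nearest: B = (-7, 5, -2, 2) with distance 11.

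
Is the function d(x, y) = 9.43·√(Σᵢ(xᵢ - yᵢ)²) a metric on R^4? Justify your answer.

Yes. The L2 (Euclidean) norm induces a metric on R^4, and multiplying a metric by a positive constant 9.43 > 0 preserves all four axioms: non-negativity (9.43·||x-y|| ≥ 0), identity (9.43·||x-y|| = 0 ⟺ ||x-y|| = 0 ⟺ x = y), symmetry (||x-y|| = ||y-x||), and the triangle inequality (9.43·||x-z|| ≤ 9.43·||x-y|| + 9.43·||y-z||). So d is a metric.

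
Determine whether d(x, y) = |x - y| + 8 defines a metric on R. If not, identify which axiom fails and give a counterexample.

No. d fails identity of indiscernibles (specifically d(x,x) = 0): d(-2, -2) = |-2 - (-2)| + 8 = 0 + 8 = 8 ≠ 0.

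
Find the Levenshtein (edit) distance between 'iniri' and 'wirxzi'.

Let D[i][j] be the edit distance between the first i characters of 'iniri' and the first j characters of 'wirxzi', with D[i][0] = i, D[0][j] = j, and D[i][j] = D[i-1][j-1] if the characters match, else 1 + min(D[i-1][j], D[i][j-1], D[i-1][j-1]). Filling the table (rows: prefixes of 'iniri', columns: prefixes of 'wirxzi'):
     ε  w  i  r  x  z  i
  ε  0  1  2  3  4  5  6
  i  1  1  1  2  3  4  5
  n  2  2  2  2  3  4  5
  i  3  3  2  3  3  4  4
  r  4  4  3  2  3  4  5
  i  5  5  4  3  3  4  4
The bottom-right entry gives D[5][6] = 4, so no sequence of fewer than 4 edits works. Backtracking through the table gives one optimal edit sequence (4 edits):
  iniri → winiri (ins w @1)
  winiri → wiriri (sub n→r @3)
  wiriri → wirxri (sub i→x @4)
  wirxri → wirxzi (sub r→z @5)
Edit distance = 4.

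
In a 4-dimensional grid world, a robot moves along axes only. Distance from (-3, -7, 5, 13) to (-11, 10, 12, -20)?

Σ|x_i - y_i| = |-3 - (-11)| + |-7 - 10| + |5 - 12| + |13 - (-20)| = 8 + 17 + 7 + 33 = 65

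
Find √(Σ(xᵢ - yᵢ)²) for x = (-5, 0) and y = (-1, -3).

√(Σ(x_i - y_i)²) = √((-5 - (-1))² + (0 - (-3))²)
= √((-4)² + 3²) = √(16 + 9) = √25 = 5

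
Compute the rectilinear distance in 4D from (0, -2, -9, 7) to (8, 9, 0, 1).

Σ|x_i - y_i| = |0 - 8| + |-2 - 9| + |-9 - 0| + |7 - 1| = 8 + 11 + 9 + 6 = 34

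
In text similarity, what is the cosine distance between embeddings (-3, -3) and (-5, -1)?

With u = (-3, -3), v = (-5, -1):
u·v = (-3)·(-5) + (-3)·(-1) = 15 + 3 = 18.
|u| = √((-3)² + (-3)²) = √18, |v| = √((-5)² + (-1)²) = √26, so |u||v| = √(18·26) = √468.
cos θ = (u·v)/(|u||v|) = 18/√468 ≈ 0.8321
Cosine distance = 1 - cos θ ≈ 1 - 0.8321 = 0.1679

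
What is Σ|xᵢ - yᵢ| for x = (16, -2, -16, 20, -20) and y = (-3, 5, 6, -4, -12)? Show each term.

Σ|x_i - y_i| = |16 - (-3)| + |-2 - 5| + |-16 - 6| + |20 - (-4)| + |-20 - (-12)| = 19 + 7 + 22 + 24 + 8 = 80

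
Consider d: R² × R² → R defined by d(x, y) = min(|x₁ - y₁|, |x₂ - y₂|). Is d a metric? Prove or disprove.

No. d fails identity of indiscernibles: take x = (0, 0) and y = (0, 9). Then d(x,y) = min(|0 - 0|, |0 - 9|) = min(0, 9) = 0, yet x ≠ y.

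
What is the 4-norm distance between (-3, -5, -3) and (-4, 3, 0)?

(Σ|x_i - y_i|^4)^(1/4) = (|-3 - (-4)|^4 + |-5 - 3|^4 + |-3 - 0|^4)^(1/4)
= (1^4 + 8^4 + 3^4)^(1/4) = (1 + 4096 + 81)^(1/4) = (4178)^(1/4) ≈ 8.0397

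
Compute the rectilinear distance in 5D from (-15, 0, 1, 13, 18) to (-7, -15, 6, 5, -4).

Σ|x_i - y_i| = |-15 - (-7)| + |0 - (-15)| + |1 - 6| + |13 - 5| + |18 - (-4)| = 8 + 15 + 5 + 8 + 22 = 58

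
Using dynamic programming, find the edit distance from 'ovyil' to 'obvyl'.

Let D[i][j] be the edit distance between the first i characters of 'ovyil' and the first j characters of 'obvyl', with D[i][0] = i, D[0][j] = j, and D[i][j] = D[i-1][j-1] if the characters match, else 1 + min(D[i-1][j], D[i][j-1], D[i-1][j-1]). Filling the table (rows: prefixes of 'ovyil', columns: prefixes of 'obvyl'):
     ε  o  b  v  y  l
  ε  0  1  2  3  4  5
  o  1  0  1  2  3  4
  v  2  1  1  1  2  3
  y  3  2  2  2  1  2
  i  4  3  3  3  2  2
  l  5  4  4  4  3  2
The bottom-right entry gives D[5][5] = 2, so no sequence of fewer than 2 edits works. Backtracking through the table gives one optimal edit sequence (2 edits):
  ovyil → obvyil (ins b @2)
  obvyil → obvyl (del i @5)
Edit distance = 2.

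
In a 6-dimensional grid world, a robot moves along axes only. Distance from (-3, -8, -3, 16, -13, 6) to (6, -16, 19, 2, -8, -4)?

Σ|x_i - y_i| = |-3 - 6| + |-8 - (-16)| + |-3 - 19| + |16 - 2| + |-13 - (-8)| + |6 - (-4)| = 9 + 8 + 22 + 14 + 5 + 10 = 68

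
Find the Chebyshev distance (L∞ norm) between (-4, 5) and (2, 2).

max(|x_i - y_i|) = max(|-4 - 2|, |5 - 2|) = max(6, 3) = 6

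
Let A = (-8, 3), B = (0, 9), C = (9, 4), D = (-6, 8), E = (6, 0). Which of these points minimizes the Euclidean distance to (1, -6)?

Distances: d(A) ≈ 12.7279, d(B) ≈ 15.0333, d(C) ≈ 12.8062, d(D) ≈ 15.6525, d(E) ≈ 7.8102. Nearest: E = (6, 0) with distance 7.8102.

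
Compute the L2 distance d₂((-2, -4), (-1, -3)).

√(Σ(x_i - y_i)²) = √((-2 - (-1))² + (-4 - (-3))²)
= √((-1)² + (-1)²) = √(1 + 1) = √2 ≈ 1.4142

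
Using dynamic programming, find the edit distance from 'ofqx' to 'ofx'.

Let D[i][j] be the edit distance between the first i characters of 'ofqx' and the first j characters of 'ofx', with D[i][0] = i, D[0][j] = j, and D[i][j] = D[i-1][j-1] if the characters match, else 1 + min(D[i-1][j], D[i][j-1], D[i-1][j-1]). Filling the table (rows: prefixes of 'ofqx', columns: prefixes of 'ofx'):
     ε  o  f  x
  ε  0  1  2  3
  o  1  0  1  2
  f  2  1  0  1
  q  3  2  1  1
  x  4  3  2  1
The bottom-right entry gives D[4][3] = 1, so no sequence of fewer than 1 edit works. Backtracking through the table gives one optimal edit sequence (1 edit):
  ofqx → ofx (del q @3)
Edit distance = 1.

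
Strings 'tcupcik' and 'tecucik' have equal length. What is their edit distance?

Let D[i][j] be the edit distance between the first i characters of 'tcupcik' and the first j characters of 'tecucik', with D[i][0] = i, D[0][j] = j, and D[i][j] = D[i-1][j-1] if the characters match, else 1 + min(D[i-1][j], D[i][j-1], D[i-1][j-1]). Filling the table (rows: prefixes of 'tcupcik', columns: prefixes of 'tecucik'):
     ε  t  e  c  u  c  i  k
  ε  0  1  2  3  4  5  6  7
  t  1  0  1  2  3  4  5  6
  c  2  1  1  1  2  3  4  5
  u  3  2  2  2  1  2  3  4
  p  4  3  3  3  2  2  3  4
  c  5  4  4  3  3  2  3  4
  i  6  5  5  4  4  3  2  3
  k  7  6  6  5  5  4  3  2
The bottom-right entry gives D[7][7] = 2, so no sequence of fewer than 2 edits works. Backtracking through the table gives one optimal edit sequence (2 edits):
  tcupcik → tecupcik (ins e @2)
  tecupcik → tecucik (del p @5)
Edit distance = 2.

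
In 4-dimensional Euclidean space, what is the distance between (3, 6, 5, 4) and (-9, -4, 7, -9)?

√(Σ(x_i - y_i)²) = √((3 - (-9))² + (6 - (-4))² + (5 - 7)² + (4 - (-9))²)
= √(12² + 10² + (-2)² + 13²) = √(144 + 100 + 4 + 169) = √417 ≈ 20.4206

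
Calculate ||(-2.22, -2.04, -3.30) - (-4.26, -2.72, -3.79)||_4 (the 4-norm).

(Σ|x_i - y_i|^4)^(1/4) = (|-2.22 - (-4.26)|^4 + |-2.04 - (-2.72)|^4 + |-3.3 - (-3.79)|^4)^(1/4)
= (2.04^4 + 0.68^4 + 0.49^4)^(1/4) ≈ (17.3189 + 0.2138 + 0.0576)^(1/4) = (17.5903)^(1/4) ≈ 2.0479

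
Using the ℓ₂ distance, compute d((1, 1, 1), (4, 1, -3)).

(Σ|x_i - y_i|^2)^(1/2) = (|1 - 4|^2 + |1 - 1|^2 + |1 - (-3)|^2)^(1/2)
= (3^2 + 0^2 + 4^2)^(1/2) = (9 + 0 + 16)^(1/2) = (25)^(1/2) = 5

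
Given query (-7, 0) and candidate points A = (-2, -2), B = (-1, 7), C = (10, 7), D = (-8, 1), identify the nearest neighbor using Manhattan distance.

Distances: d(A) = 7, d(B) = 13, d(C) = 24, d(D) = 2. Nearest: D = (-8, 1) with distance 2.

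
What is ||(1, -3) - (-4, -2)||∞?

max(|x_i - y_i|) = max(|1 - (-4)|, |-3 - (-2)|) = max(5, 1) = 5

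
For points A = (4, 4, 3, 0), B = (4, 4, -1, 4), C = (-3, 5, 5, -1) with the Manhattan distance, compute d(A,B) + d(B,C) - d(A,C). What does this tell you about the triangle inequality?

d(A,B) = 0 + 0 + 4 + 4 = 8, d(B,C) = 7 + 1 + 6 + 5 = 19, d(A,C) = 7 + 1 + 2 + 1 = 11.
d(A,B) + d(B,C) - d(A,C) = 8 + 19 - 11 = 27 - 11 = 16. This is ≥ 0, so the triangle inequality holds for these points.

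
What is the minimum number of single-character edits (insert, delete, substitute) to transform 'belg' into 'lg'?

Let D[i][j] be the edit distance between the first i characters of 'belg' and the first j characters of 'lg', with D[i][0] = i, D[0][j] = j, and D[i][j] = D[i-1][j-1] if the characters match, else 1 + min(D[i-1][j], D[i][j-1], D[i-1][j-1]). Filling the table (rows: prefixes of 'belg', columns: prefixes of 'lg'):
     ε  l  g
  ε  0  1  2
  b  1  1  2
  e  2  2  2
  l  3  2  3
  g  4  3  2
The bottom-right entry gives D[4][2] = 2, so no sequence of fewer than 2 edits works. Backtracking through the table gives one optimal edit sequence (2 edits):
  belg → elg (del b @1)
  elg → lg (del e @1)
Edit distance = 2.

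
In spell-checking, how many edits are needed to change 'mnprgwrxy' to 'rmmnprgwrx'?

Let D[i][j] be the edit distance between the first i characters of 'mnprgwrxy' and the first j characters of 'rmmnprgwrx', with D[i][0] = i, D[0][j] = j, and D[i][j] = D[i-1][j-1] if the characters match, else 1 + min(D[i-1][j], D[i][j-1], D[i-1][j-1]). Filling the table (rows: prefixes of 'mnprgwrxy', columns: prefixes of 'rmmnprgwrx'):
     ε  r  m  m  n  p  r  g  w  r  x
  ε  0  1  2  3  4  5  6  7  8  9 10
  m  1  1  1  2  3  4  5  6  7  8  9
  n  2  2  2  2  2  3  4  5  6  7  8
  p  3  3  3  3  3  2  3  4  5  6  7
  r  4  3  4  4  4  3  2  3  4  5  6
  g  5  4  4  5  5  4  3  2  3  4  5
  w  6  5  5  5  6  5  4  3  2  3  4
  r  7  6  6  6  6  6  5  4  3  2  3
  x  8  7  7  7  7  7  6  5  4  3  2
  y  9  8  8  8  8  8  7  6  5  4  3
The bottom-right entry gives D[9][10] = 3, so no sequence of fewer than 3 edits works. Backtracking through the table gives one optimal edit sequence (3 edits):
  mnprgwrxy → rmnprgwrxy (ins r @1)
  rmnprgwrxy → rmmnprgwrxy (ins m @2)
  rmmnprgwrxy → rmmnprgwrx (del y @11)
Edit distance = 3.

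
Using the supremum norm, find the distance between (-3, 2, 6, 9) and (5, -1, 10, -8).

max(|x_i - y_i|) = max(|-3 - 5|, |2 - (-1)|, |6 - 10|, |9 - (-8)|) = max(8, 3, 4, 17) = 17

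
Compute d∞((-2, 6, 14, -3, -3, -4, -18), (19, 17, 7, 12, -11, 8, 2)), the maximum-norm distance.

max(|x_i - y_i|) = max(|-2 - 19|, |6 - 17|, |14 - 7|, |-3 - 12|, |-3 - (-11)|, |-4 - 8|, |-18 - 2|) = max(21, 11, 7, 15, 8, 12, 20) = 21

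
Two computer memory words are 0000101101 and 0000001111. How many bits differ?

Differing positions: 5, 9. Hamming distance = 2.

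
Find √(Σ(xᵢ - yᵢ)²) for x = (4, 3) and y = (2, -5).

√(Σ(x_i - y_i)²) = √((4 - 2)² + (3 - (-5))²)
= √(2² + 8²) = √(4 + 64) = √68 ≈ 8.2462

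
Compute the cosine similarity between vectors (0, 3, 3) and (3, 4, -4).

With u = (0, 3, 3), v = (3, 4, -4):
u·v = 0·3 + 3·4 + 3·(-4) = 0 + 12 + (-12) = 0.
|u| = √(0² + 3² + 3²) = √18, |v| = √(3² + 4² + (-4)²) = √41, so |u||v| = √(18·41) = √738.
cos θ = (u·v)/(|u||v|) = 0/√738 = 0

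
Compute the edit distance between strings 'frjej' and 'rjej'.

Let D[i][j] be the edit distance between the first i characters of 'frjej' and the first j characters of 'rjej', with D[i][0] = i, D[0][j] = j, and D[i][j] = D[i-1][j-1] if the characters match, else 1 + min(D[i-1][j], D[i][j-1], D[i-1][j-1]). Filling the table (rows: prefixes of 'frjej', columns: prefixes of 'rjej'):
     ε  r  j  e  j
  ε  0  1  2  3  4
  f  1  1  2  3  4
  r  2  1  2  3  4
  j  3  2  1  2  3
  e  4  3  2  1  2
  j  5  4  3  2  1
The bottom-right entry gives D[5][4] = 1, so no sequence of fewer than 1 edit works. Backtracking through the table gives one optimal edit sequence (1 edit):
  frjej → rjej (del f @1)
Edit distance = 1.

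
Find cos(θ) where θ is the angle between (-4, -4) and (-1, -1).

With u = (-4, -4), v = (-1, -1):
u·v = (-4)·(-1) + (-4)·(-1) = 4 + 4 = 8.
|u| = √((-4)² + (-4)²) = √32, |v| = √((-1)² + (-1)²) = √2, so |u||v| = √(32·2) = √64 = 8.
cos θ = (u·v)/(|u||v|) = 8/8 = 1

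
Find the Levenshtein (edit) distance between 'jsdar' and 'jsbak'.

Let D[i][j] be the edit distance between the first i characters of 'jsdar' and the first j characters of 'jsbak', with D[i][0] = i, D[0][j] = j, and D[i][j] = D[i-1][j-1] if the characters match, else 1 + min(D[i-1][j], D[i][j-1], D[i-1][j-1]). Filling the table (rows: prefixes of 'jsdar', columns: prefixes of 'jsbak'):
     ε  j  s  b  a  k
  ε  0  1  2  3  4  5
  j  1  0  1  2  3  4
  s  2  1  0  1  2  3
  d  3  2  1  1  2  3
  a  4  3  2  2  1  2
  r  5  4  3  3  2  2
The bottom-right entry gives D[5][5] = 2, so no sequence of fewer than 2 edits works. Backtracking through the table gives one optimal edit sequence (2 edits):
  jsdar → jsbar (sub d→b @3)
  jsbar → jsbak (sub r→k @5)
Edit distance = 2.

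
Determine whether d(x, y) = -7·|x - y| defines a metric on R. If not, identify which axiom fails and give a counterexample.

No. With c = -7 < 0, d fails non-negativity: d(3, 10) = -7·|3 - 10| = -7·7 = -49 < 0.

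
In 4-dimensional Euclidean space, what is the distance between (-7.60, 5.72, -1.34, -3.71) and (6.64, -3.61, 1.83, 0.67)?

√(Σ(x_i - y_i)²) = √((-7.6 - 6.64)² + (5.72 - (-3.61))² + (-1.34 - 1.83)² + (-3.71 - 0.67)²)
= √((-14.24)² + 9.33² + (-3.17)² + (-4.38)²) = √(202.7776 + 87.0489 + 10.0489 + 19.1844) = √319.0598 ≈ 17.8622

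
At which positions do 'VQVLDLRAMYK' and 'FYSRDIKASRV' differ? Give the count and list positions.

Differing positions: 1, 2, 3, 4, 6, 7, 9, 10, 11. Hamming distance = 9.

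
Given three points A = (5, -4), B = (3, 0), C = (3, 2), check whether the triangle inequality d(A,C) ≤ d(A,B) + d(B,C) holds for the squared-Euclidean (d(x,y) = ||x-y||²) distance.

d(A,B) = 2² + 4² = 20, d(B,C) = 0² + 2² = 4, d(A,C) = 2² + 6² = 40.
d(A,C) = 40 > 20 + 4 = 24. Triangle inequality is VIOLATED. (Squared-Euclidean is not a metric — this is a counterexample.)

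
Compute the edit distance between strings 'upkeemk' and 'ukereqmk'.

Let D[i][j] be the edit distance between the first i characters of 'upkeemk' and the first j characters of 'ukereqmk', with D[i][0] = i, D[0][j] = j, and D[i][j] = D[i-1][j-1] if the characters match, else 1 + min(D[i-1][j], D[i][j-1], D[i-1][j-1]). Filling the table (rows: prefixes of 'upkeemk', columns: prefixes of 'ukereqmk'):
     ε  u  k  e  r  e  q  m  k
  ε  0  1  2  3  4  5  6  7  8
  u  1  0  1  2  3  4  5  6  7
  p  2  1  1  2  3  4  5  6  7
  k  3  2  1  2  3  4  5  6  6
  e  4  3  2  1  2  3  4  5  6
  e  5  4  3  2  2  2  3  4  5
  m  6  5  4  3  3  3  3  3  4
  k  7  6  5  4  4  4  4  4  3
The bottom-right entry gives D[7][8] = 3, so no sequence of fewer than 3 edits works. Backtracking through the table gives one optimal edit sequence (3 edits):
  upkeemk → ukeemk (del p @2)
  ukeemk → ukeremk (ins r @4)
  ukeremk → ukereqmk (ins q @6)
Edit distance = 3.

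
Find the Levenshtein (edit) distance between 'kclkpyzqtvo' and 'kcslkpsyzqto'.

Let D[i][j] be the edit distance between the first i characters of 'kclkpyzqtvo' and the first j characters of 'kcslkpsyzqto', with D[i][0] = i, D[0][j] = j, and D[i][j] = D[i-1][j-1] if the characters match, else 1 + min(D[i-1][j], D[i][j-1], D[i-1][j-1]). Filling the table (rows: prefixes of 'kclkpyzqtvo', columns: prefixes of 'kcslkpsyzqto'):
     ε  k  c  s  l  k  p  s  y  z  q  t  o
  ε  0  1  2  3  4  5  6  7  8  9 10 11 12
  k  1  0  1  2  3  4  5  6  7  8  9 10 11
  c  2  1  0  1  2  3  4  5  6  7  8  9 10
  l  3  2  1  1  1  2  3  4  5  6  7  8  9
  k  4  3  2  2  2  1  2  3  4  5  6  7  8
  p  5  4  3  3  3  2  1  2  3  4  5  6  7
  y  6  5  4  4  4  3  2  2  2  3  4  5  6
  z  7  6  5  5  5  4  3  3  3  2  3  4  5
  q  8  7  6  6  6  5  4  4  4  3  2  3  4
  t  9  8  7  7  7  6  5  5  5  4  3  2  3
  v 10  9  8  8  8  7  6  6  6  5  4  3  3
  o 11 10  9  9  9  8  7  7  7  6  5  4  3
The bottom-right entry gives D[11][12] = 3, so no sequence of fewer than 3 edits works. Backtracking through the table gives one optimal edit sequence (3 edits):
  kclkpyzqtvo → kcslkpyzqtvo (ins s @3)
  kcslkpyzqtvo → kcslkpsyzqtvo (ins s @7)
  kcslkpsyzqtvo → kcslkpsyzqto (del v @12)
Edit distance = 3.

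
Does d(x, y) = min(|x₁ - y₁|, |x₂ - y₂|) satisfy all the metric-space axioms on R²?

No. d fails identity of indiscernibles: take x = (2, 0) and y = (2, 4). Then d(x,y) = min(|2 - 2|, |0 - 4|) = min(0, 4) = 0, yet x ≠ y.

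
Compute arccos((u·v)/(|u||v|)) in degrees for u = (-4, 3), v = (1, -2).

With u = (-4, 3), v = (1, -2):
u·v = (-4)·1 + 3·(-2) = (-4) + (-6) = -10.
|u| = √((-4)² + 3²) = √25, |v| = √(1² + (-2)²) = √5, so |u||v| = √(25·5) = √125.
cos θ = (u·v)/(|u||v|) = -10/√125 ≈ -0.894427
θ = arccos(-0.894427) ≈ 153.43°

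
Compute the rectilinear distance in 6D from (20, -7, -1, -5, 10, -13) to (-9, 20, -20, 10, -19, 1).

Σ|x_i - y_i| = |20 - (-9)| + |-7 - 20| + |-1 - (-20)| + |-5 - 10| + |10 - (-19)| + |-13 - 1| = 29 + 27 + 19 + 15 + 29 + 14 = 133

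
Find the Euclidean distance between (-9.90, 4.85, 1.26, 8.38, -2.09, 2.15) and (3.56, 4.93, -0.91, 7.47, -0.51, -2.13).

√(Σ(x_i - y_i)²) = √((-9.9 - 3.56)² + (4.85 - 4.93)² + (1.26 - (-0.91))² + (8.38 - 7.47)² + (-2.09 - (-0.51))² + (2.15 - (-2.13))²)
= √((-13.46)² + (-0.08)² + 2.17² + 0.91² + (-1.58)² + 4.28²) = √(181.1716 + 0.0064 + 4.7089 + 0.8281 + 2.4964 + 18.3184) = √207.5298 ≈ 14.4059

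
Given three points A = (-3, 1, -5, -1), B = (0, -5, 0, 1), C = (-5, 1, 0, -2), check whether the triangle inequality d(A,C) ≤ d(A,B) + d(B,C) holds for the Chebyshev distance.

d(A,B) = max(3, 6, 5, 2) = 6, d(B,C) = max(5, 6, 0, 3) = 6, d(A,C) = max(2, 0, 5, 1) = 5.
d(A,C) = 5 ≤ 6 + 6 = 12. Triangle inequality is satisfied.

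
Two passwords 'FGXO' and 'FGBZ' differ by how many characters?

Differing positions: 3, 4. Hamming distance = 2.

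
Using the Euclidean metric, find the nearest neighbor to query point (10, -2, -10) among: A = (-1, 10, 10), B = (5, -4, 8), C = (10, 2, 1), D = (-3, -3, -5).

Distances: d(A) ≈ 25.7876, d(B) ≈ 18.7883, d(C) ≈ 11.7047, d(D) ≈ 13.9642. Nearest: C = (10, 2, 1) with distance 11.7047.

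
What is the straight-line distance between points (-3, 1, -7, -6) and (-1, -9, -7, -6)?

√(Σ(x_i - y_i)²) = √((-3 - (-1))² + (1 - (-9))² + (-7 - (-7))² + (-6 - (-6))²)
= √((-2)² + 10² + 0² + 0²) = √(4 + 100 + 0 + 0) = √104 ≈ 10.198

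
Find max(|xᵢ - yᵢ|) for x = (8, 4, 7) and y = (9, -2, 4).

max(|x_i - y_i|) = max(|8 - 9|, |4 - (-2)|, |7 - 4|) = max(1, 6, 3) = 6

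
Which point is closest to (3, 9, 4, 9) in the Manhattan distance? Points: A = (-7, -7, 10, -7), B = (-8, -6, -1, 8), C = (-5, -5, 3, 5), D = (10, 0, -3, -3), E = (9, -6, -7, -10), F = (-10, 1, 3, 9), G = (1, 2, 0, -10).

Distances: d(A) = 48, d(B) = 32, d(C) = 27, d(D) = 35, d(E) = 51, d(F) = 22, d(G) = 32. Nearest: F = (-10, 1, 3, 9) with distance 22.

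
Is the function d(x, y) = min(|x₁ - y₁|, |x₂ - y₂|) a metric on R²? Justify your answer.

No. d fails identity of indiscernibles: take x = (-5, 0) and y = (-5, 7). Then d(x,y) = min(|-5 - (-5)|, |0 - 7|) = min(0, 7) = 0, yet x ≠ y.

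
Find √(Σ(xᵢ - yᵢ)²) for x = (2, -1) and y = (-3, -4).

√(Σ(x_i - y_i)²) = √((2 - (-3))² + (-1 - (-4))²)
= √(5² + 3²) = √(25 + 9) = √34 ≈ 5.831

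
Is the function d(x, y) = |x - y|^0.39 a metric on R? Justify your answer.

Yes. With 0 < p = 0.39 ≤ 1, d(x,y) = |x-y|^0.39 is a metric on R. Non-negativity and symmetry are immediate; |x-y|^0.39 = 0 ⟺ |x-y| = 0 ⟺ x = y. For the triangle inequality, the function t ↦ t^0.39 is subadditive on [0,∞) when p ≤ 1, so |x-z|^0.39 ≤ (|x-y| + |y-z|)^0.39 ≤ |x-y|^0.39 + |y-z|^0.39.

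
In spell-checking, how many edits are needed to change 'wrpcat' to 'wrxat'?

Let D[i][j] be the edit distance between the first i characters of 'wrpcat' and the first j characters of 'wrxat', with D[i][0] = i, D[0][j] = j, and D[i][j] = D[i-1][j-1] if the characters match, else 1 + min(D[i-1][j], D[i][j-1], D[i-1][j-1]). Filling the table (rows: prefixes of 'wrpcat', columns: prefixes of 'wrxat'):
     ε  w  r  x  a  t
  ε  0  1  2  3  4  5
  w  1  0  1  2  3  4
  r  2  1  0  1  2  3
  p  3  2  1  1  2  3
  c  4  3  2  2  2  3
  a  5  4  3  3  2  3
  t  6  5  4  4  3  2
The bottom-right entry gives D[6][5] = 2, so no sequence of fewer than 2 edits works. Backtracking through the table gives one optimal edit sequence (2 edits):
  wrpcat → wrcat (del p @3)
  wrcat → wrxat (sub c→x @3)
Edit distance = 2.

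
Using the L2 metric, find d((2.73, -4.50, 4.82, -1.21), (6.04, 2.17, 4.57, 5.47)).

√(Σ(x_i - y_i)²) = √((2.73 - 6.04)² + (-4.5 - 2.17)² + (4.82 - 4.57)² + (-1.21 - 5.47)²)
= √((-3.31)² + (-6.67)² + 0.25² + (-6.68)²) = √(10.9561 + 44.4889 + 0.0625 + 44.6224) = √100.1299 ≈ 10.0065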